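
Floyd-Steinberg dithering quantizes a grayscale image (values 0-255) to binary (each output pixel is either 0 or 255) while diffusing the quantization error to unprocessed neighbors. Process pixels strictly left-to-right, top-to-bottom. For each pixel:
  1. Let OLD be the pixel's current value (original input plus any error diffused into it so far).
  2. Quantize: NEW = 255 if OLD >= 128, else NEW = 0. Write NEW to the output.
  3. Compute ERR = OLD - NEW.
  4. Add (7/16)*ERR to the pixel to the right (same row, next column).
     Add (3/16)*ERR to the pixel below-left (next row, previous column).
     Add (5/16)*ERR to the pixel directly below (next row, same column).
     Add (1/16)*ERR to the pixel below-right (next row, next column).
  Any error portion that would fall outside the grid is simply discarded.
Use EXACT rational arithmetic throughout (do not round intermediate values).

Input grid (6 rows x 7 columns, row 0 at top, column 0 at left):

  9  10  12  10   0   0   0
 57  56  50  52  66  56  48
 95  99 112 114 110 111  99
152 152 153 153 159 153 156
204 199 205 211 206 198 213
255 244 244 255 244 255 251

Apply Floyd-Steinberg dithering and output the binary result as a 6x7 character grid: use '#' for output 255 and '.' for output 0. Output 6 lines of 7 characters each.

(0,0): OLD=9 → NEW=0, ERR=9
(0,1): OLD=223/16 → NEW=0, ERR=223/16
(0,2): OLD=4633/256 → NEW=0, ERR=4633/256
(0,3): OLD=73391/4096 → NEW=0, ERR=73391/4096
(0,4): OLD=513737/65536 → NEW=0, ERR=513737/65536
(0,5): OLD=3596159/1048576 → NEW=0, ERR=3596159/1048576
(0,6): OLD=25173113/16777216 → NEW=0, ERR=25173113/16777216
(1,0): OLD=15981/256 → NEW=0, ERR=15981/256
(1,1): OLD=187643/2048 → NEW=0, ERR=187643/2048
(1,2): OLD=6551703/65536 → NEW=0, ERR=6551703/65536
(1,3): OLD=27246603/262144 → NEW=0, ERR=27246603/262144
(1,4): OLD=1940876673/16777216 → NEW=0, ERR=1940876673/16777216
(1,5): OLD=14556625489/134217728 → NEW=0, ERR=14556625489/134217728
(1,6): OLD=206442826399/2147483648 → NEW=0, ERR=206442826399/2147483648
(2,0): OLD=4315129/32768 → NEW=255, ERR=-4040711/32768
(2,1): OLD=101008195/1048576 → NEW=0, ERR=101008195/1048576
(2,2): OLD=3533274249/16777216 → NEW=255, ERR=-744915831/16777216
(2,3): OLD=20803005057/134217728 → NEW=255, ERR=-13422515583/134217728
(2,4): OLD=138760398161/1073741824 → NEW=255, ERR=-135043766959/1073741824
(2,5): OLD=3955608953883/34359738368 → NEW=0, ERR=3955608953883/34359738368
(2,6): OLD=102357010489197/549755813888 → NEW=255, ERR=-37830722052243/549755813888
(3,0): OLD=2206647657/16777216 → NEW=255, ERR=-2071542423/16777216
(3,1): OLD=15039228213/134217728 → NEW=0, ERR=15039228213/134217728
(3,2): OLD=188352232303/1073741824 → NEW=255, ERR=-85451932817/1073741824
(3,3): OLD=260162479513/4294967296 → NEW=0, ERR=260162479513/4294967296
(3,4): OLD=88803933419881/549755813888 → NEW=255, ERR=-51383799121559/549755813888
(3,5): OLD=559964890008907/4398046511104 → NEW=0, ERR=559964890008907/4398046511104
(3,6): OLD=13890367385785237/70368744177664 → NEW=255, ERR=-4053662379519083/70368744177664
(4,0): OLD=400342651911/2147483648 → NEW=255, ERR=-147265678329/2147483648
(4,1): OLD=6231997416923/34359738368 → NEW=255, ERR=-2529735866917/34359738368
(4,2): OLD=91413423458741/549755813888 → NEW=255, ERR=-48774309082699/549755813888
(4,3): OLD=741578332014167/4398046511104 → NEW=255, ERR=-379923528317353/4398046511104
(4,4): OLD=5863722843281493/35184372088832 → NEW=255, ERR=-3108292039370667/35184372088832
(4,5): OLD=205471170778245973/1125899906842624 → NEW=255, ERR=-81633305466623147/1125899906842624
(4,6): OLD=3084691765734054115/18014398509481984 → NEW=255, ERR=-1508979854183851805/18014398509481984
(5,0): OLD=120817270674369/549755813888 → NEW=255, ERR=-19370461867071/549755813888
(5,1): OLD=812125827047787/4398046511104 → NEW=255, ERR=-309376033283733/4398046511104
(5,2): OLD=5794896103569245/35184372088832 → NEW=255, ERR=-3177118779082915/35184372088832
(5,3): OLD=46834516818377649/281474976710656 → NEW=255, ERR=-24941602242839631/281474976710656
(5,4): OLD=2857661307565675899/18014398509481984 → NEW=255, ERR=-1736010312352230021/18014398509481984
(5,5): OLD=24348812104090847947/144115188075855872 → NEW=255, ERR=-12400560855252399413/144115188075855872
(5,6): OLD=421154412058788551045/2305843009213693952 → NEW=255, ERR=-166835555290703406715/2305843009213693952
Row 0: .......
Row 1: .......
Row 2: #.###.#
Row 3: #.#.#.#
Row 4: #######
Row 5: #######

Answer: .......
.......
#.###.#
#.#.#.#
#######
#######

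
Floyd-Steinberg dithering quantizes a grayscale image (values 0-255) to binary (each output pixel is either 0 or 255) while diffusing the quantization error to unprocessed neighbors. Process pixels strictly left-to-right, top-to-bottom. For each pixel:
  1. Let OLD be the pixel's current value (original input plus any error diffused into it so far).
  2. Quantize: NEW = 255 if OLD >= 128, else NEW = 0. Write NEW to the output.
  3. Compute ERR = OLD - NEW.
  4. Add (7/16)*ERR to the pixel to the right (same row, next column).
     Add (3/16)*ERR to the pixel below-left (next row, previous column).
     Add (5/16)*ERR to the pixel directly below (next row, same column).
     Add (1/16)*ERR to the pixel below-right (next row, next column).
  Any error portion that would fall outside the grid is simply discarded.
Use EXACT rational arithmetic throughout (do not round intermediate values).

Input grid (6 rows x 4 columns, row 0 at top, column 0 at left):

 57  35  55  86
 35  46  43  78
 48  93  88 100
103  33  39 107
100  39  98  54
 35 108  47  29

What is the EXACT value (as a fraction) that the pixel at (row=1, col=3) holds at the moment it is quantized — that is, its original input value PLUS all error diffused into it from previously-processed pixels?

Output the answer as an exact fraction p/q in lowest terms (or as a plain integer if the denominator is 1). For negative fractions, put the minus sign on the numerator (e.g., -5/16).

(0,0): OLD=57 → NEW=0, ERR=57
(0,1): OLD=959/16 → NEW=0, ERR=959/16
(0,2): OLD=20793/256 → NEW=0, ERR=20793/256
(0,3): OLD=497807/4096 → NEW=0, ERR=497807/4096
(1,0): OLD=16397/256 → NEW=0, ERR=16397/256
(1,1): OLD=228443/2048 → NEW=0, ERR=228443/2048
(1,2): OLD=9418615/65536 → NEW=255, ERR=-7293065/65536
(1,3): OLD=75885041/1048576 → NEW=0, ERR=75885041/1048576
Target (1,3): original=78, with diffused error = 75885041/1048576

Answer: 75885041/1048576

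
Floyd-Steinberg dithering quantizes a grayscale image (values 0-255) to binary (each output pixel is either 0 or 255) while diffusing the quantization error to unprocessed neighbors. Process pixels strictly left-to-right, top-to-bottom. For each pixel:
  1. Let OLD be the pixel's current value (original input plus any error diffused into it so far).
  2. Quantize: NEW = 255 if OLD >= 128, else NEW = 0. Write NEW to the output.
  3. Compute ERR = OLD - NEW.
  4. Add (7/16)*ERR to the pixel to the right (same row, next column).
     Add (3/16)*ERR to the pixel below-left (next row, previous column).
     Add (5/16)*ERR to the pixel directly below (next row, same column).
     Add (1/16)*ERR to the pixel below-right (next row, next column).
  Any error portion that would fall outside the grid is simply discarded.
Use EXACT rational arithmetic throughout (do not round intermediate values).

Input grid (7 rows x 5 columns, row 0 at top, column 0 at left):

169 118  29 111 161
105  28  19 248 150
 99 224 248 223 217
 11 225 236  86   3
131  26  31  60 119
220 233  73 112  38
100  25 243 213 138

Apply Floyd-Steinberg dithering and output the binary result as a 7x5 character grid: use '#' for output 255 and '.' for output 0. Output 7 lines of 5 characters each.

(0,0): OLD=169 → NEW=255, ERR=-86
(0,1): OLD=643/8 → NEW=0, ERR=643/8
(0,2): OLD=8213/128 → NEW=0, ERR=8213/128
(0,3): OLD=284819/2048 → NEW=255, ERR=-237421/2048
(0,4): OLD=3613701/32768 → NEW=0, ERR=3613701/32768
(1,0): OLD=11929/128 → NEW=0, ERR=11929/128
(1,1): OLD=102959/1024 → NEW=0, ERR=102959/1024
(1,2): OLD=2173403/32768 → NEW=0, ERR=2173403/32768
(1,3): OLD=34796799/131072 → NEW=255, ERR=1373439/131072
(1,4): OLD=381265949/2097152 → NEW=255, ERR=-153507811/2097152
(2,0): OLD=2408053/16384 → NEW=255, ERR=-1769867/16384
(2,1): OLD=118709847/524288 → NEW=255, ERR=-14983593/524288
(2,2): OLD=2218558149/8388608 → NEW=255, ERR=79463109/8388608
(2,3): OLD=29640593023/134217728 → NEW=255, ERR=-4584927617/134217728
(2,4): OLD=386193360313/2147483648 → NEW=255, ERR=-161414969927/2147483648
(3,0): OLD=-235854811/8388608 → NEW=0, ERR=-235854811/8388608
(3,1): OLD=13340767553/67108864 → NEW=255, ERR=-3771992767/67108864
(3,2): OLD=442764708251/2147483648 → NEW=255, ERR=-104843621989/2147483648
(3,3): OLD=173791947811/4294967296 → NEW=0, ERR=173791947811/4294967296
(3,4): OLD=-338165318129/68719476736 → NEW=0, ERR=-338165318129/68719476736
(4,0): OLD=119910008203/1073741824 → NEW=0, ERR=119910008203/1073741824
(4,1): OLD=1593664772107/34359738368 → NEW=0, ERR=1593664772107/34359738368
(4,2): OLD=22050340326917/549755813888 → NEW=0, ERR=22050340326917/549755813888
(4,3): OLD=758388875355659/8796093022208 → NEW=0, ERR=758388875355659/8796093022208
(4,4): OLD=22195983347288013/140737488355328 → NEW=255, ERR=-13692076183320627/140737488355328
(5,0): OLD=144912874684161/549755813888 → NEW=255, ERR=4725142142721/549755813888
(5,1): OLD=1168801898061379/4398046511104 → NEW=255, ERR=47300037729859/4398046511104
(5,2): OLD=15383209212036699/140737488355328 → NEW=0, ERR=15383209212036699/140737488355328
(5,3): OLD=96280953054796565/562949953421312 → NEW=255, ERR=-47271285067637995/562949953421312
(5,4): OLD=-213930059436958633/9007199254740992 → NEW=0, ERR=-213930059436958633/9007199254740992
(6,0): OLD=7367780216664817/70368744177664 → NEW=0, ERR=7367780216664817/70368744177664
(6,1): OLD=214371188436862751/2251799813685248 → NEW=0, ERR=214371188436862751/2251799813685248
(6,2): OLD=10943214930135251269/36028797018963968 → NEW=255, ERR=1755871690299439429/36028797018963968
(6,3): OLD=121321371696119011895/576460752303423488 → NEW=255, ERR=-25676120141253977545/576460752303423488
(6,4): OLD=976229085168093149249/9223372036854775808 → NEW=0, ERR=976229085168093149249/9223372036854775808
Row 0: #..#.
Row 1: ...##
Row 2: #####
Row 3: .##..
Row 4: ....#
Row 5: ##.#.
Row 6: ..##.

Answer: #..#.
...##
#####
.##..
....#
##.#.
..##.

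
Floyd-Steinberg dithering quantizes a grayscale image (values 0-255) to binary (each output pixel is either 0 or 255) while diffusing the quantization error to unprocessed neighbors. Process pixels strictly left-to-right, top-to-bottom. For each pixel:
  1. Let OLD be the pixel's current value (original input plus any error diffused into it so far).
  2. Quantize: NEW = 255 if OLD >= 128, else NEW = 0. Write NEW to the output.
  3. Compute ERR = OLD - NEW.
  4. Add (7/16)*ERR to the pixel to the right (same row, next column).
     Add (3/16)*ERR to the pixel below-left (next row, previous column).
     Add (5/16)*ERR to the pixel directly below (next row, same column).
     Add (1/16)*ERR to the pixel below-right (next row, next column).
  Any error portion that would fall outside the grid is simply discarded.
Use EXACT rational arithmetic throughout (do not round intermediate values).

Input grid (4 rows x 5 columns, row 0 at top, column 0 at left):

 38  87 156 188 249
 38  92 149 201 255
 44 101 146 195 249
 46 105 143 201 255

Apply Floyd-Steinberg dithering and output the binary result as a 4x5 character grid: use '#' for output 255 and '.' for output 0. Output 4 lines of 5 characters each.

(0,0): OLD=38 → NEW=0, ERR=38
(0,1): OLD=829/8 → NEW=0, ERR=829/8
(0,2): OLD=25771/128 → NEW=255, ERR=-6869/128
(0,3): OLD=336941/2048 → NEW=255, ERR=-185299/2048
(0,4): OLD=6862139/32768 → NEW=255, ERR=-1493701/32768
(1,0): OLD=8871/128 → NEW=0, ERR=8871/128
(1,1): OLD=150545/1024 → NEW=255, ERR=-110575/1024
(1,2): OLD=2441189/32768 → NEW=0, ERR=2441189/32768
(1,3): OLD=25351681/131072 → NEW=255, ERR=-8071679/131072
(1,4): OLD=436538851/2097152 → NEW=255, ERR=-98234909/2097152
(2,0): OLD=744011/16384 → NEW=0, ERR=744011/16384
(2,1): OLD=55271785/524288 → NEW=0, ERR=55271785/524288
(2,2): OLD=1653459835/8388608 → NEW=255, ERR=-485635205/8388608
(2,3): OLD=19636198721/134217728 → NEW=255, ERR=-14589321919/134217728
(2,4): OLD=392897604743/2147483648 → NEW=255, ERR=-154710725497/2147483648
(3,0): OLD=670733083/8388608 → NEW=0, ERR=670733083/8388608
(3,1): OLD=11066881919/67108864 → NEW=255, ERR=-6045878401/67108864
(3,2): OLD=153978658853/2147483648 → NEW=0, ERR=153978658853/2147483648
(3,3): OLD=778569685181/4294967296 → NEW=255, ERR=-316646975299/4294967296
(3,4): OLD=13292972184209/68719476736 → NEW=255, ERR=-4230494383471/68719476736
Row 0: ..###
Row 1: .#.##
Row 2: ..###
Row 3: .#.##

Answer: ..###
.#.##
..###
.#.##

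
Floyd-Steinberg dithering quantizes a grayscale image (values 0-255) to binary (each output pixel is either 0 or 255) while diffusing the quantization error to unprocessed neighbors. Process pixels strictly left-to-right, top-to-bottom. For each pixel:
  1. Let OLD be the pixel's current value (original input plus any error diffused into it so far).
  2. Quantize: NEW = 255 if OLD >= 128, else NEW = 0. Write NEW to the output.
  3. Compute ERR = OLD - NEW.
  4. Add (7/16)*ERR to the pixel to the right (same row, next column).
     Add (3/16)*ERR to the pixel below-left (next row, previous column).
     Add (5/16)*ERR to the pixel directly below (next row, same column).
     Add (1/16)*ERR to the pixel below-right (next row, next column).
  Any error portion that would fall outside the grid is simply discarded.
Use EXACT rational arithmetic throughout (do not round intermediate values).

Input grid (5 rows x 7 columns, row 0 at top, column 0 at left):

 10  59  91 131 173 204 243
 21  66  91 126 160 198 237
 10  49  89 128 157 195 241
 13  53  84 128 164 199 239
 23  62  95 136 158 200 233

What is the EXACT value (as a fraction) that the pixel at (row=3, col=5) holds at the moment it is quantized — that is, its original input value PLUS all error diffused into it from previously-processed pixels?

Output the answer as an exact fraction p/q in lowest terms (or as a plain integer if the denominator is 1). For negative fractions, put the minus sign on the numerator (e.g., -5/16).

Answer: 205661223795287/2199023255552

Derivation:
(0,0): OLD=10 → NEW=0, ERR=10
(0,1): OLD=507/8 → NEW=0, ERR=507/8
(0,2): OLD=15197/128 → NEW=0, ERR=15197/128
(0,3): OLD=374667/2048 → NEW=255, ERR=-147573/2048
(0,4): OLD=4635853/32768 → NEW=255, ERR=-3719987/32768
(0,5): OLD=80914843/524288 → NEW=255, ERR=-52778597/524288
(0,6): OLD=1668981565/8388608 → NEW=255, ERR=-470113475/8388608
(1,0): OLD=4609/128 → NEW=0, ERR=4609/128
(1,1): OLD=127431/1024 → NEW=0, ERR=127431/1024
(1,2): OLD=5668755/32768 → NEW=255, ERR=-2687085/32768
(1,3): OLD=7043831/131072 → NEW=0, ERR=7043831/131072
(1,4): OLD=1045691109/8388608 → NEW=0, ERR=1045691109/8388608
(1,5): OLD=13655001525/67108864 → NEW=255, ERR=-3457758795/67108864
(1,6): OLD=204712301307/1073741824 → NEW=255, ERR=-69091863813/1073741824
(2,0): OLD=730493/16384 → NEW=0, ERR=730493/16384
(2,1): OLD=49424623/524288 → NEW=0, ERR=49424623/524288
(2,2): OLD=1027362317/8388608 → NEW=0, ERR=1027362317/8388608
(2,3): OLD=14537305445/67108864 → NEW=255, ERR=-2575454875/67108864
(2,4): OLD=92805045845/536870912 → NEW=255, ERR=-44097036715/536870912
(2,5): OLD=2382668143783/17179869184 → NEW=255, ERR=-1998198498137/17179869184
(2,6): OLD=45845650729985/274877906944 → NEW=255, ERR=-24248215540735/274877906944
(3,0): OLD=374204653/8388608 → NEW=0, ERR=374204653/8388608
(3,1): OLD=8571520681/67108864 → NEW=0, ERR=8571520681/67108864
(3,2): OLD=94944718891/536870912 → NEW=255, ERR=-41957363669/536870912
(3,3): OLD=159062991309/2147483648 → NEW=0, ERR=159062991309/2147483648
(3,4): OLD=40278066435309/274877906944 → NEW=255, ERR=-29815799835411/274877906944
(3,5): OLD=205661223795287/2199023255552 → NEW=0, ERR=205661223795287/2199023255552
Target (3,5): original=199, with diffused error = 205661223795287/2199023255552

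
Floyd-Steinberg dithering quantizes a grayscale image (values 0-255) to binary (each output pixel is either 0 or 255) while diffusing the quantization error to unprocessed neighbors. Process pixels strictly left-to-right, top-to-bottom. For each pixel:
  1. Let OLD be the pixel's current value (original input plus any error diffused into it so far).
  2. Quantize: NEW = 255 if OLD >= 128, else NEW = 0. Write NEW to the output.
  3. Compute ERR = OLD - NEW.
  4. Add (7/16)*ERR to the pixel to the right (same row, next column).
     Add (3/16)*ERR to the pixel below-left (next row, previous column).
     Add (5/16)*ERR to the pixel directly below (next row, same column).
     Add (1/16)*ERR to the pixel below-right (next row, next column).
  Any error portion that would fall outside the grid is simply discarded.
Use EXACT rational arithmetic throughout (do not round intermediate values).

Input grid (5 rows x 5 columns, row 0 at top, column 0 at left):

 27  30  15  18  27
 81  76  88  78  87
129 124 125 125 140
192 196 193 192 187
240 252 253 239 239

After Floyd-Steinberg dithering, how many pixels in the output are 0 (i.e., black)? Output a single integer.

Answer: 11

Derivation:
(0,0): OLD=27 → NEW=0, ERR=27
(0,1): OLD=669/16 → NEW=0, ERR=669/16
(0,2): OLD=8523/256 → NEW=0, ERR=8523/256
(0,3): OLD=133389/4096 → NEW=0, ERR=133389/4096
(0,4): OLD=2703195/65536 → NEW=0, ERR=2703195/65536
(1,0): OLD=24903/256 → NEW=0, ERR=24903/256
(1,1): OLD=285809/2048 → NEW=255, ERR=-236431/2048
(1,2): OLD=3710405/65536 → NEW=0, ERR=3710405/65536
(1,3): OLD=32181089/262144 → NEW=0, ERR=32181089/262144
(1,4): OLD=652772867/4194304 → NEW=255, ERR=-416774653/4194304
(2,0): OLD=4513899/32768 → NEW=255, ERR=-3841941/32768
(2,1): OLD=55913673/1048576 → NEW=0, ERR=55913673/1048576
(2,2): OLD=3050500507/16777216 → NEW=255, ERR=-1227689573/16777216
(2,3): OLD=31207121313/268435456 → NEW=0, ERR=31207121313/268435456
(2,4): OLD=719330816807/4294967296 → NEW=255, ERR=-375885843673/4294967296
(3,0): OLD=2774255931/16777216 → NEW=255, ERR=-1503934149/16777216
(3,1): OLD=20454380831/134217728 → NEW=255, ERR=-13771139809/134217728
(3,2): OLD=645852829189/4294967296 → NEW=255, ERR=-449363831291/4294967296
(3,3): OLD=1387902044701/8589934592 → NEW=255, ERR=-802531276259/8589934592
(3,4): OLD=17323134810737/137438953472 → NEW=0, ERR=17323134810737/137438953472
(4,0): OLD=413925290133/2147483648 → NEW=255, ERR=-133683040107/2147483648
(4,1): OLD=11509264570517/68719476736 → NEW=255, ERR=-6014201997163/68719476736
(4,2): OLD=173816347131483/1099511627776 → NEW=255, ERR=-106559117951397/1099511627776
(4,3): OLD=3245716716797077/17592186044416 → NEW=255, ERR=-1240290724529003/17592186044416
(4,4): OLD=68033706587237011/281474976710656 → NEW=255, ERR=-3742412473980269/281474976710656
Output grid:
  Row 0: .....  (5 black, running=5)
  Row 1: .#..#  (3 black, running=8)
  Row 2: #.#.#  (2 black, running=10)
  Row 3: ####.  (1 black, running=11)
  Row 4: #####  (0 black, running=11)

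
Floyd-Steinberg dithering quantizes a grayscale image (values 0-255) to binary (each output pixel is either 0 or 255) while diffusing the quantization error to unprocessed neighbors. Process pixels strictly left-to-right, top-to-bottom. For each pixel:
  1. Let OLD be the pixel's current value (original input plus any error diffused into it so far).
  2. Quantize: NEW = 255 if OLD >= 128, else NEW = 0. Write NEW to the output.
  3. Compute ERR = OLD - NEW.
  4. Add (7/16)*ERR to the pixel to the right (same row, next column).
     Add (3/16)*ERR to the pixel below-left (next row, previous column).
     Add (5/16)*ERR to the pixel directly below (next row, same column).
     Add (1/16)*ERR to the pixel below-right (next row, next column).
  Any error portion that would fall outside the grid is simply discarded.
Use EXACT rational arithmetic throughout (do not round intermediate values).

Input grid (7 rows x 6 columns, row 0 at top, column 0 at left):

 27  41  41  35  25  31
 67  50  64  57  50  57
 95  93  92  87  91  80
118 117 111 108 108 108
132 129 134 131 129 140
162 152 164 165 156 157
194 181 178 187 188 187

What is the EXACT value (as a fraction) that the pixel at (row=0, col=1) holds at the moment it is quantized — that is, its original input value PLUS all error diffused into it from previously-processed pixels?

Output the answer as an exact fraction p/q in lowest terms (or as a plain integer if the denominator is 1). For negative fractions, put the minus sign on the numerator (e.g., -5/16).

Answer: 845/16

Derivation:
(0,0): OLD=27 → NEW=0, ERR=27
(0,1): OLD=845/16 → NEW=0, ERR=845/16
Target (0,1): original=41, with diffused error = 845/16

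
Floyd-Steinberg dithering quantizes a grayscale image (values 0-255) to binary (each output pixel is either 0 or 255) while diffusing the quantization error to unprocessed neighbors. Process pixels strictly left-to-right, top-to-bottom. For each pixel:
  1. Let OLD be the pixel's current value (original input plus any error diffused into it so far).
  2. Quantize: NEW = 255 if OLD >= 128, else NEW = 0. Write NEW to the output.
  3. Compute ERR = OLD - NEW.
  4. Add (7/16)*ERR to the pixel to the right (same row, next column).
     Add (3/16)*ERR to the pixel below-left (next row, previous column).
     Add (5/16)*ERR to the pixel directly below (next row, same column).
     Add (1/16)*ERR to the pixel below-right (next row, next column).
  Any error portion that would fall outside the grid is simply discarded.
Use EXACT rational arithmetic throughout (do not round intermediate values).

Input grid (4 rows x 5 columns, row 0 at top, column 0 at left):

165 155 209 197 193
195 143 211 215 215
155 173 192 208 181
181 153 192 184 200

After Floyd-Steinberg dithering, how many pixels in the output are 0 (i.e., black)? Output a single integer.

Answer: 5

Derivation:
(0,0): OLD=165 → NEW=255, ERR=-90
(0,1): OLD=925/8 → NEW=0, ERR=925/8
(0,2): OLD=33227/128 → NEW=255, ERR=587/128
(0,3): OLD=407565/2048 → NEW=255, ERR=-114675/2048
(0,4): OLD=5521499/32768 → NEW=255, ERR=-2834341/32768
(1,0): OLD=24135/128 → NEW=255, ERR=-8505/128
(1,1): OLD=148785/1024 → NEW=255, ERR=-112335/1024
(1,2): OLD=5281093/32768 → NEW=255, ERR=-3074747/32768
(1,3): OLD=18417985/131072 → NEW=255, ERR=-15005375/131072
(1,4): OLD=281824035/2097152 → NEW=255, ERR=-252949725/2097152
(2,0): OLD=1862315/16384 → NEW=0, ERR=1862315/16384
(2,1): OLD=87399113/524288 → NEW=255, ERR=-46294327/524288
(2,2): OLD=802992667/8388608 → NEW=0, ERR=802992667/8388608
(2,3): OLD=24913984161/134217728 → NEW=255, ERR=-9311536479/134217728
(2,4): OLD=227204368935/2147483648 → NEW=0, ERR=227204368935/2147483648
(3,0): OLD=1677425467/8388608 → NEW=255, ERR=-461669573/8388608
(3,1): OLD=8481281247/67108864 → NEW=0, ERR=8481281247/67108864
(3,2): OLD=555508254085/2147483648 → NEW=255, ERR=7899923845/2147483648
(3,3): OLD=814968454733/4294967296 → NEW=255, ERR=-280248205747/4294967296
(3,4): OLD=13756232428993/68719476736 → NEW=255, ERR=-3767234138687/68719476736
Output grid:
  Row 0: #.###  (1 black, running=1)
  Row 1: #####  (0 black, running=1)
  Row 2: .#.#.  (3 black, running=4)
  Row 3: #.###  (1 black, running=5)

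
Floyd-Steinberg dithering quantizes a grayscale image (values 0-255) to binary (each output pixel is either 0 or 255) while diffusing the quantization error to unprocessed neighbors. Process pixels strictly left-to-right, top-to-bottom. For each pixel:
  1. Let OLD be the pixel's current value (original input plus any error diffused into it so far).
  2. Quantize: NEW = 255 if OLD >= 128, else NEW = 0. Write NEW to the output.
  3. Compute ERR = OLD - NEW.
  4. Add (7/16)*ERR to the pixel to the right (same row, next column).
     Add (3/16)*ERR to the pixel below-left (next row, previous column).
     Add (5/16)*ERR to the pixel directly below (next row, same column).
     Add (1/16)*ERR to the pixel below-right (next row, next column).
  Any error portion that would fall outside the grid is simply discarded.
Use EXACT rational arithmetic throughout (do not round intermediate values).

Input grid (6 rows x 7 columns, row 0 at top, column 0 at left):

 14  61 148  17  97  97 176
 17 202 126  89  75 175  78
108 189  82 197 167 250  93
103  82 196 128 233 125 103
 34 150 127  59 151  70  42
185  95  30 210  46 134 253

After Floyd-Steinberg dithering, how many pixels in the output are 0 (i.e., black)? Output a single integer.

(0,0): OLD=14 → NEW=0, ERR=14
(0,1): OLD=537/8 → NEW=0, ERR=537/8
(0,2): OLD=22703/128 → NEW=255, ERR=-9937/128
(0,3): OLD=-34743/2048 → NEW=0, ERR=-34743/2048
(0,4): OLD=2935295/32768 → NEW=0, ERR=2935295/32768
(0,5): OLD=71403001/524288 → NEW=255, ERR=-62290439/524288
(0,6): OLD=1040361935/8388608 → NEW=0, ERR=1040361935/8388608
(1,0): OLD=4347/128 → NEW=0, ERR=4347/128
(1,1): OLD=229533/1024 → NEW=255, ERR=-31587/1024
(1,2): OLD=2924833/32768 → NEW=0, ERR=2924833/32768
(1,3): OLD=17654509/131072 → NEW=255, ERR=-15768851/131072
(1,4): OLD=226675847/8388608 → NEW=0, ERR=226675847/8388608
(1,5): OLD=11982059767/67108864 → NEW=255, ERR=-5130700553/67108864
(1,6): OLD=81478259609/1073741824 → NEW=0, ERR=81478259609/1073741824
(2,0): OLD=1848591/16384 → NEW=0, ERR=1848591/16384
(2,1): OLD=129804117/524288 → NEW=255, ERR=-3889323/524288
(2,2): OLD=689228479/8388608 → NEW=0, ERR=689228479/8388608
(2,3): OLD=13824122119/67108864 → NEW=255, ERR=-3288638201/67108864
(2,4): OLD=70947848855/536870912 → NEW=255, ERR=-65954233705/536870912
(2,5): OLD=3234601267133/17179869184 → NEW=255, ERR=-1146265374787/17179869184
(2,6): OLD=22744589149435/274877906944 → NEW=0, ERR=22744589149435/274877906944
(3,0): OLD=1148133215/8388608 → NEW=255, ERR=-990961825/8388608
(3,1): OLD=3386069555/67108864 → NEW=0, ERR=3386069555/67108864
(3,2): OLD=125680637801/536870912 → NEW=255, ERR=-11221444759/536870912
(3,3): OLD=183915976991/2147483648 → NEW=0, ERR=183915976991/2147483648
(3,4): OLD=59512482132831/274877906944 → NEW=255, ERR=-10581384137889/274877906944
(3,5): OLD=209225047365581/2199023255552 → NEW=0, ERR=209225047365581/2199023255552
(3,6): OLD=5851627254713427/35184372088832 → NEW=255, ERR=-3120387627938733/35184372088832
(4,0): OLD=7026957681/1073741824 → NEW=0, ERR=7026957681/1073741824
(4,1): OLD=2702882863613/17179869184 → NEW=255, ERR=-1677983778307/17179869184
(4,2): OLD=26648993826163/274877906944 → NEW=0, ERR=26648993826163/274877906944
(4,3): OLD=263122197041121/2199023255552 → NEW=0, ERR=263122197041121/2199023255552
(4,4): OLD=3773722650860723/17592186044416 → NEW=255, ERR=-712284790465357/17592186044416
(4,5): OLD=35456933408757331/562949953421312 → NEW=0, ERR=35456933408757331/562949953421312
(4,6): OLD=430431504450913077/9007199254740992 → NEW=0, ERR=430431504450913077/9007199254740992
(5,0): OLD=46380618064199/274877906944 → NEW=255, ERR=-23713248206521/274877906944
(5,1): OLD=99664430744749/2199023255552 → NEW=0, ERR=99664430744749/2199023255552
(5,2): OLD=1696863299212395/17592186044416 → NEW=0, ERR=1696863299212395/17592186044416
(5,3): OLD=40540678659423863/140737488355328 → NEW=255, ERR=4652619128815223/140737488355328
(5,4): OLD=604369017519253725/9007199254740992 → NEW=0, ERR=604369017519253725/9007199254740992
(5,5): OLD=13652588849067262925/72057594037927936 → NEW=255, ERR=-4722097630604360755/72057594037927936
(5,6): OLD=280390204905659221091/1152921504606846976 → NEW=255, ERR=-13604778769086757789/1152921504606846976
Output grid:
  Row 0: ..#..#.  (5 black, running=5)
  Row 1: .#.#.#.  (4 black, running=9)
  Row 2: .#.###.  (3 black, running=12)
  Row 3: #.#.#.#  (3 black, running=15)
  Row 4: .#..#..  (5 black, running=20)
  Row 5: #..#.##  (3 black, running=23)

Answer: 23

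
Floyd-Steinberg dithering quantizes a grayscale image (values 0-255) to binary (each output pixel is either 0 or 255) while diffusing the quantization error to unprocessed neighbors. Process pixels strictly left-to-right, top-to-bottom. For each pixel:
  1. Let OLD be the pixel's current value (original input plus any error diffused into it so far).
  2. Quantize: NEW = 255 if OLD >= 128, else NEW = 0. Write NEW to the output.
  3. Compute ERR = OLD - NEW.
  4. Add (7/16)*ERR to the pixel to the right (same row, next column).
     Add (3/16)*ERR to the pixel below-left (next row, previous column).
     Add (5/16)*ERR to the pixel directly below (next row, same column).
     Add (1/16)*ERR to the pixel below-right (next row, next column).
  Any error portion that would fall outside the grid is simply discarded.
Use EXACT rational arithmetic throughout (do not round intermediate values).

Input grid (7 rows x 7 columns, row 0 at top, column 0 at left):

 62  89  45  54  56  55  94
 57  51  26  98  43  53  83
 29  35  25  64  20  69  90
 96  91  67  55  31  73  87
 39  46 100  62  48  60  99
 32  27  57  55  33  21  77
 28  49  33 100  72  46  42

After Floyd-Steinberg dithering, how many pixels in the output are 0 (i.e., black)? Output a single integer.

Answer: 39

Derivation:
(0,0): OLD=62 → NEW=0, ERR=62
(0,1): OLD=929/8 → NEW=0, ERR=929/8
(0,2): OLD=12263/128 → NEW=0, ERR=12263/128
(0,3): OLD=196433/2048 → NEW=0, ERR=196433/2048
(0,4): OLD=3210039/32768 → NEW=0, ERR=3210039/32768
(0,5): OLD=51306113/524288 → NEW=0, ERR=51306113/524288
(0,6): OLD=1147671943/8388608 → NEW=255, ERR=-991423097/8388608
(1,0): OLD=12563/128 → NEW=0, ERR=12563/128
(1,1): OLD=155717/1024 → NEW=255, ERR=-105403/1024
(1,2): OLD=1184489/32768 → NEW=0, ERR=1184489/32768
(1,3): OLD=22038933/131072 → NEW=255, ERR=-11384427/131072
(1,4): OLD=502954495/8388608 → NEW=0, ERR=502954495/8388608
(1,5): OLD=6293105391/67108864 → NEW=0, ERR=6293105391/67108864
(1,6): OLD=100082567713/1073741824 → NEW=0, ERR=100082567713/1073741824
(2,0): OLD=661447/16384 → NEW=0, ERR=661447/16384
(2,1): OLD=17515453/524288 → NEW=0, ERR=17515453/524288
(2,2): OLD=236503031/8388608 → NEW=0, ERR=236503031/8388608
(2,3): OLD=4207265919/67108864 → NEW=0, ERR=4207265919/67108864
(2,4): OLD=42047183631/536870912 → NEW=0, ERR=42047183631/536870912
(2,5): OLD=2642145854309/17179869184 → NEW=255, ERR=-1738720787611/17179869184
(2,6): OLD=22185606508819/274877906944 → NEW=0, ERR=22185606508819/274877906944
(3,0): OLD=963684247/8388608 → NEW=0, ERR=963684247/8388608
(3,1): OLD=10704504587/67108864 → NEW=255, ERR=-6408255733/67108864
(3,2): OLD=25703404529/536870912 → NEW=0, ERR=25703404529/536870912
(3,3): OLD=240484653975/2147483648 → NEW=0, ERR=240484653975/2147483648
(3,4): OLD=24576802831255/274877906944 → NEW=0, ERR=24576802831255/274877906944
(3,5): OLD=221041164833013/2199023255552 → NEW=0, ERR=221041164833013/2199023255552
(3,6): OLD=5273196525098027/35184372088832 → NEW=255, ERR=-3698818357554133/35184372088832
(4,0): OLD=61198533817/1073741824 → NEW=0, ERR=61198533817/1073741824
(4,1): OLD=983575271333/17179869184 → NEW=0, ERR=983575271333/17179869184
(4,2): OLD=42616480546123/274877906944 → NEW=255, ERR=-27477385724597/274877906944
(4,3): OLD=160568956886441/2199023255552 → NEW=0, ERR=160568956886441/2199023255552
(4,4): OLD=2352642225944331/17592186044416 → NEW=255, ERR=-2133365215381749/17592186044416
(4,5): OLD=13642553066313515/562949953421312 → NEW=0, ERR=13642553066313515/562949953421312
(4,6): OLD=747891667276473501/9007199254740992 → NEW=0, ERR=747891667276473501/9007199254740992
(5,0): OLD=16642701541567/274877906944 → NEW=0, ERR=16642701541567/274877906944
(5,1): OLD=123583427890389/2199023255552 → NEW=0, ERR=123583427890389/2199023255552
(5,2): OLD=1189551140351107/17592186044416 → NEW=0, ERR=1189551140351107/17592186044416
(5,3): OLD=11036045822241007/140737488355328 → NEW=0, ERR=11036045822241007/140737488355328
(5,4): OLD=346941736129990533/9007199254740992 → NEW=0, ERR=346941736129990533/9007199254740992
(5,5): OLD=3848903679680976629/72057594037927936 → NEW=0, ERR=3848903679680976629/72057594037927936
(5,6): OLD=147379195096041123515/1152921504606846976 → NEW=0, ERR=147379195096041123515/1152921504606846976
(6,0): OLD=2021620763821143/35184372088832 → NEW=0, ERR=2021620763821143/35184372088832
(6,1): OLD=60890139935050627/562949953421312 → NEW=0, ERR=60890139935050627/562949953421312
(6,2): OLD=1077866644814815913/9007199254740992 → NEW=0, ERR=1077866644814815913/9007199254740992
(6,3): OLD=13568997688328079607/72057594037927936 → NEW=255, ERR=-4805688791343544073/72057594037927936
(6,4): OLD=10055670342189765069/144115188075855872 → NEW=0, ERR=10055670342189765069/144115188075855872
(6,5): OLD=2206126188440506507289/18446744073709551616 → NEW=0, ERR=2206126188440506507289/18446744073709551616
(6,6): OLD=40614750286297984135199/295147905179352825856 → NEW=255, ERR=-34647965534436986458081/295147905179352825856
Output grid:
  Row 0: ......#  (6 black, running=6)
  Row 1: .#.#...  (5 black, running=11)
  Row 2: .....#.  (6 black, running=17)
  Row 3: .#....#  (5 black, running=22)
  Row 4: ..#.#..  (5 black, running=27)
  Row 5: .......  (7 black, running=34)
  Row 6: ...#..#  (5 black, running=39)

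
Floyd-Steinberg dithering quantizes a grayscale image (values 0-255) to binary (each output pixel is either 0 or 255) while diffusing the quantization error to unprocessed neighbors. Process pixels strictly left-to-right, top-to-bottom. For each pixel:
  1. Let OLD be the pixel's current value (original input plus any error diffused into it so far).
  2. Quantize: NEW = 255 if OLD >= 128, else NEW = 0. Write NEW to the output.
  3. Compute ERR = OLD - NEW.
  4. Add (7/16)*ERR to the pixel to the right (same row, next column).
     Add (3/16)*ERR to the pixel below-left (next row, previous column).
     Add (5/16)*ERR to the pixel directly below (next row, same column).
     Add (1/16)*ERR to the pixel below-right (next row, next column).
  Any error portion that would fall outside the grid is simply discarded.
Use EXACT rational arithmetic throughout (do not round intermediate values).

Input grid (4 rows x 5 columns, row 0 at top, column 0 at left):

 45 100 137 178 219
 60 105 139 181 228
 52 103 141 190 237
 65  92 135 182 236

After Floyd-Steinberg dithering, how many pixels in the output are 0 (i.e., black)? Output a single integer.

Answer: 9

Derivation:
(0,0): OLD=45 → NEW=0, ERR=45
(0,1): OLD=1915/16 → NEW=0, ERR=1915/16
(0,2): OLD=48477/256 → NEW=255, ERR=-16803/256
(0,3): OLD=611467/4096 → NEW=255, ERR=-433013/4096
(0,4): OLD=11321293/65536 → NEW=255, ERR=-5390387/65536
(1,0): OLD=24705/256 → NEW=0, ERR=24705/256
(1,1): OLD=358663/2048 → NEW=255, ERR=-163577/2048
(1,2): OLD=4666387/65536 → NEW=0, ERR=4666387/65536
(1,3): OLD=41835799/262144 → NEW=255, ERR=-25010921/262144
(1,4): OLD=645704293/4194304 → NEW=255, ERR=-423843227/4194304
(2,0): OLD=2201405/32768 → NEW=0, ERR=2201405/32768
(2,1): OLD=132974319/1048576 → NEW=0, ERR=132974319/1048576
(2,2): OLD=3285836173/16777216 → NEW=255, ERR=-992353907/16777216
(2,3): OLD=32161240919/268435456 → NEW=0, ERR=32161240919/268435456
(2,4): OLD=1081794919841/4294967296 → NEW=255, ERR=-13421740639/4294967296
(3,0): OLD=1841666797/16777216 → NEW=0, ERR=1841666797/16777216
(3,1): OLD=23187866345/134217728 → NEW=255, ERR=-11037654295/134217728
(3,2): OLD=476430260691/4294967296 → NEW=0, ERR=476430260691/4294967296
(3,3): OLD=2265068505275/8589934592 → NEW=255, ERR=74635184315/8589934592
(3,4): OLD=33852981612615/137438953472 → NEW=255, ERR=-1193951522745/137438953472
Output grid:
  Row 0: ..###  (2 black, running=2)
  Row 1: .#.##  (2 black, running=4)
  Row 2: ..#.#  (3 black, running=7)
  Row 3: .#.##  (2 black, running=9)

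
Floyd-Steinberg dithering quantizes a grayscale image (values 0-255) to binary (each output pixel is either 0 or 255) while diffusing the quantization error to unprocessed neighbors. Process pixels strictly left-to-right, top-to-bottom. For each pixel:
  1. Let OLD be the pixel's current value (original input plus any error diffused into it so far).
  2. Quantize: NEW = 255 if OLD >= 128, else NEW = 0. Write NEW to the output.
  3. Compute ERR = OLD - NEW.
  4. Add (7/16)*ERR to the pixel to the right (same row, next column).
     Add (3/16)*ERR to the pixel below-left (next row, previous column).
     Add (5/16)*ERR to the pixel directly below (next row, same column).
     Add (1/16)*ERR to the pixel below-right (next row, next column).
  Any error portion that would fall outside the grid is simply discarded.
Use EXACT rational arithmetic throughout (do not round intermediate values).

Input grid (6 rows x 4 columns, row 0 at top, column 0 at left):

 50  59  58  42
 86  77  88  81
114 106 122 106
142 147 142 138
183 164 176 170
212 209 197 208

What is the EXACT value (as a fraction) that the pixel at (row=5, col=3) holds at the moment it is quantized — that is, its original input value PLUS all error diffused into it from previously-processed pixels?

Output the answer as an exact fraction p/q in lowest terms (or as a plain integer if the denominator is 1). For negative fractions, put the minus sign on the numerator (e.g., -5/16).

(0,0): OLD=50 → NEW=0, ERR=50
(0,1): OLD=647/8 → NEW=0, ERR=647/8
(0,2): OLD=11953/128 → NEW=0, ERR=11953/128
(0,3): OLD=169687/2048 → NEW=0, ERR=169687/2048
(1,0): OLD=14949/128 → NEW=0, ERR=14949/128
(1,1): OLD=178179/1024 → NEW=255, ERR=-82941/1024
(1,2): OLD=3353343/32768 → NEW=0, ERR=3353343/32768
(1,3): OLD=82575657/524288 → NEW=255, ERR=-51117783/524288
(2,0): OLD=2216913/16384 → NEW=255, ERR=-1961007/16384
(2,1): OLD=28736843/524288 → NEW=0, ERR=28736843/524288
(2,2): OLD=162127047/1048576 → NEW=255, ERR=-105259833/1048576
(2,3): OLD=637695211/16777216 → NEW=0, ERR=637695211/16777216
(3,0): OLD=963631745/8388608 → NEW=0, ERR=963631745/8388608
(3,1): OLD=25244104095/134217728 → NEW=255, ERR=-8981416545/134217728
(3,2): OLD=197367785953/2147483648 → NEW=0, ERR=197367785953/2147483648
(3,3): OLD=6315771193511/34359738368 → NEW=255, ERR=-2445962090329/34359738368
(4,0): OLD=443135797549/2147483648 → NEW=255, ERR=-104472532691/2147483648
(4,1): OLD=2511984562247/17179869184 → NEW=255, ERR=-1868882079673/17179869184
(4,2): OLD=76744968098599/549755813888 → NEW=255, ERR=-63442764442841/549755813888
(4,3): OLD=906085648653121/8796093022208 → NEW=0, ERR=906085648653121/8796093022208
(5,0): OLD=48488568725469/274877906944 → NEW=255, ERR=-21605297545251/274877906944
(5,1): OLD=1019814881562859/8796093022208 → NEW=0, ERR=1019814881562859/8796093022208
(5,2): OLD=985936173208723/4398046511104 → NEW=255, ERR=-135565687122797/4398046511104
(5,3): OLD=30890821970369215/140737488355328 → NEW=255, ERR=-4997237560239425/140737488355328
Target (5,3): original=208, with diffused error = 30890821970369215/140737488355328

Answer: 30890821970369215/140737488355328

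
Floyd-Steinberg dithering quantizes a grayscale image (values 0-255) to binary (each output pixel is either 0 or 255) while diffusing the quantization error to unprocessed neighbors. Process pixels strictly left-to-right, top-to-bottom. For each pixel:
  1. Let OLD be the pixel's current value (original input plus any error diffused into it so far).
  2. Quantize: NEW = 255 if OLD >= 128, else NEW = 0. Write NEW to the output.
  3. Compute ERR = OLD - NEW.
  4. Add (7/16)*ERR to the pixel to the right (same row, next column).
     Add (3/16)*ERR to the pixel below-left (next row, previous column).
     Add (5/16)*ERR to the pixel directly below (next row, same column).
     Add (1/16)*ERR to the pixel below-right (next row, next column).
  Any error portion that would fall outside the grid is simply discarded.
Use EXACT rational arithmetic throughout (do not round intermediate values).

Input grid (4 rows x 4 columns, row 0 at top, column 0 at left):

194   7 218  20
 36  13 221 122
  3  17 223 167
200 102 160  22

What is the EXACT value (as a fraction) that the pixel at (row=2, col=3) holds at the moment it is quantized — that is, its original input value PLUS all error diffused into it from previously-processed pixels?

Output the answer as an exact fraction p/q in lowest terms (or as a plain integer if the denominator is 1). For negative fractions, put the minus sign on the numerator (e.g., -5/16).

Answer: 6171654689/33554432

Derivation:
(0,0): OLD=194 → NEW=255, ERR=-61
(0,1): OLD=-315/16 → NEW=0, ERR=-315/16
(0,2): OLD=53603/256 → NEW=255, ERR=-11677/256
(0,3): OLD=181/4096 → NEW=0, ERR=181/4096
(1,0): OLD=3391/256 → NEW=0, ERR=3391/256
(1,1): OLD=569/2048 → NEW=0, ERR=569/2048
(1,2): OLD=13477165/65536 → NEW=255, ERR=-3234515/65536
(1,3): OLD=102309835/1048576 → NEW=0, ERR=102309835/1048576
(2,0): OLD=235651/32768 → NEW=0, ERR=235651/32768
(2,1): OLD=12380497/1048576 → NEW=0, ERR=12380497/1048576
(2,2): OLD=484555285/2097152 → NEW=255, ERR=-50218475/2097152
(2,3): OLD=6171654689/33554432 → NEW=255, ERR=-2384725471/33554432
Target (2,3): original=167, with diffused error = 6171654689/33554432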